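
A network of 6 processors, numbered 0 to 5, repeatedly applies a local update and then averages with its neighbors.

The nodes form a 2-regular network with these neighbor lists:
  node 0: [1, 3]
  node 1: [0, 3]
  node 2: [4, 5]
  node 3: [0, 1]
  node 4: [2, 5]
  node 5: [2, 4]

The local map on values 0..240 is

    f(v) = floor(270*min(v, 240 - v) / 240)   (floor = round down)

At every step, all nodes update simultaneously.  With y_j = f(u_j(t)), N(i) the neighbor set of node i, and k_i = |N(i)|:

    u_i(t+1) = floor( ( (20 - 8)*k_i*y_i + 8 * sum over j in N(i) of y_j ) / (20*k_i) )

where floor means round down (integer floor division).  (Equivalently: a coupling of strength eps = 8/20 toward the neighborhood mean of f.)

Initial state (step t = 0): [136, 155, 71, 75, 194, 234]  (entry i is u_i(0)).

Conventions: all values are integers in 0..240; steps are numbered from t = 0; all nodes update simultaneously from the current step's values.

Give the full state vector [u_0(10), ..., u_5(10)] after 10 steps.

Answer: [132, 132, 117, 132, 117, 117]

Derivation:
t=0: [136, 155, 71, 75, 194, 234]
t=1: [106, 97, 58, 92, 47, 29]
t=2: [113, 109, 55, 107, 50, 42]
t=3: [124, 122, 57, 121, 55, 51]
t=4: [131, 131, 62, 132, 60, 59]
t=5: [121, 121, 68, 121, 67, 66]
t=6: [133, 133, 75, 133, 75, 74]
t=7: [120, 120, 83, 120, 83, 83]
t=8: [135, 135, 93, 135, 93, 93]
t=9: [118, 118, 104, 118, 104, 104]
t=10: [132, 132, 117, 132, 117, 117]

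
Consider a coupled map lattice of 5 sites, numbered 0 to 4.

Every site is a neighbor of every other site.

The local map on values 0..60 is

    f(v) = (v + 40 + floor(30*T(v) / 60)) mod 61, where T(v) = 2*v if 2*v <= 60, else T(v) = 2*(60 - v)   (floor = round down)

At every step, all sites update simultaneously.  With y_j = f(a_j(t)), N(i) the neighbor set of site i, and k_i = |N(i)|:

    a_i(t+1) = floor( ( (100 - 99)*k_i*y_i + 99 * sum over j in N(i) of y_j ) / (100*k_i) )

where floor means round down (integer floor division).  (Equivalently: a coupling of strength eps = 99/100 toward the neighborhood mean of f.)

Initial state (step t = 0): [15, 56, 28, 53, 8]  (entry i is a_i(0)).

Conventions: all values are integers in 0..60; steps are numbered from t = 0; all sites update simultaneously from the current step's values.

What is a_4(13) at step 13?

Simulating step by step:
t=0: [15, 56, 28, 53, 8]
t=1: [41, 34, 35, 34, 30]
t=2: [39, 39, 39, 39, 39]
t=3: [39, 39, 39, 39, 39]
t=4: [39, 39, 39, 39, 39]
t=5: [39, 39, 39, 39, 39]
t=6: [39, 39, 39, 39, 39]
t=7: [39, 39, 39, 39, 39]
t=8: [39, 39, 39, 39, 39]
t=9: [39, 39, 39, 39, 39]
t=10: [39, 39, 39, 39, 39]
t=11: [39, 39, 39, 39, 39]
t=12: [39, 39, 39, 39, 39]
t=13: [39, 39, 39, 39, 39]

Answer: a_4(13) = 39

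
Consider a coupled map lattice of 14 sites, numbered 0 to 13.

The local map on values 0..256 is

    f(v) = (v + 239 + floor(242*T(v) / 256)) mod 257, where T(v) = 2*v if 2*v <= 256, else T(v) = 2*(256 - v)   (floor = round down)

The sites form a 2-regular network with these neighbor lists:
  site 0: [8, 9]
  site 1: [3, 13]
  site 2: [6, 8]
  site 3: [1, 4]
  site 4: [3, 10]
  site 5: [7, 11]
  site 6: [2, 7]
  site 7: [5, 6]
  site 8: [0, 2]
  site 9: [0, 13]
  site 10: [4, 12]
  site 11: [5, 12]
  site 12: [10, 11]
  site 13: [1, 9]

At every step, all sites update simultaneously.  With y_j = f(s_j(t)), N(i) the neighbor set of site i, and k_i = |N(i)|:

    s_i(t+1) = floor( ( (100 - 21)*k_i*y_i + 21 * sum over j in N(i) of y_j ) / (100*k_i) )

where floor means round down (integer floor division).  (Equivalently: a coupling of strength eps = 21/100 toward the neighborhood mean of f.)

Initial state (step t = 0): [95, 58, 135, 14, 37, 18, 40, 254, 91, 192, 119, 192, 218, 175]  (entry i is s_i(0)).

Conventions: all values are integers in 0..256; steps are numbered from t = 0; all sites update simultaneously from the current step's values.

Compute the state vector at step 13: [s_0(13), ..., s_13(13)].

Simulating step by step:
t=0: [95, 58, 135, 14, 37, 18, 40, 254, 91, 192, 119, 192, 218, 175]
t=1: [231, 125, 105, 42, 78, 55, 110, 202, 229, 62, 64, 35, 22, 61]
t=2: [19, 95, 27, 112, 191, 122, 39, 42, 7, 144, 158, 84, 61, 150]
t=3: [37, 215, 57, 68, 42, 95, 91, 99, 11, 74, 74, 201, 155, 94]
t=4: [91, 58, 142, 153, 120, 206, 210, 61, 34, 189, 172, 57, 78, 222]
t=5: [206, 126, 75, 79, 69, 51, 41, 129, 97, 58, 72, 139, 184, 28]
t=6: [35, 98, 167, 194, 184, 120, 109, 98, 27, 126, 173, 85, 64, 73]
t=7: [81, 30, 57, 34, 45, 80, 38, 17, 62, 99, 64, 204, 161, 162]
t=8: [188, 68, 141, 82, 114, 174, 90, 56, 165, 38, 150, 50, 71, 58]
t=9: [48, 179, 97, 197, 73, 70, 214, 144, 62, 91, 84, 124, 168, 145]
t=10: [137, 50, 22, 51, 179, 162, 23, 84, 140, 214, 203, 91, 78, 93]
t=11: [78, 139, 49, 120, 55, 99, 66, 188, 80, 49, 49, 222, 192, 212]
t=12: [198, 76, 137, 79, 130, 14, 153, 51, 202, 121, 115, 13, 44, 37]
t=13: [36, 190, 78, 196, 101, 32, 79, 111, 35, 71, 66, 28, 94, 98]

Answer: [36, 190, 78, 196, 101, 32, 79, 111, 35, 71, 66, 28, 94, 98]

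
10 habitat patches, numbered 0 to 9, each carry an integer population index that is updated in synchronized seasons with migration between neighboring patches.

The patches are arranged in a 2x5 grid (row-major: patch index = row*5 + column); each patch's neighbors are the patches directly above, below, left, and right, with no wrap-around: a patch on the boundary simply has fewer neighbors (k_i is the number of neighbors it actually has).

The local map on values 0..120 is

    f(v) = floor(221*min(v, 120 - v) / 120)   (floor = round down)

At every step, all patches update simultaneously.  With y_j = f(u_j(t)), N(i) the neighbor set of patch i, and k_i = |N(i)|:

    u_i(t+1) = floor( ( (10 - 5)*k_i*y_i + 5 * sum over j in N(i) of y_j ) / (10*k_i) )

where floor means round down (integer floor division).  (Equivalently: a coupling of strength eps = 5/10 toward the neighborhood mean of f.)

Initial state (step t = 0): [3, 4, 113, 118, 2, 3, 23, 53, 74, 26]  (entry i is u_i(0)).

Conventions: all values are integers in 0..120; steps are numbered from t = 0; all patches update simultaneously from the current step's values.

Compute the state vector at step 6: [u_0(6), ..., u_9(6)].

Simulating step by step:
t=0: [3, 4, 113, 118, 2, 3, 23, 53, 74, 26]
t=1: [5, 13, 23, 18, 14, 14, 39, 71, 66, 45]
t=2: [16, 31, 45, 44, 41, 32, 58, 80, 83, 72]
t=3: [43, 64, 76, 78, 79, 62, 84, 79, 74, 79]
t=4: [91, 89, 83, 78, 75, 89, 80, 76, 79, 77]
t=5: [55, 60, 69, 76, 80, 60, 69, 76, 77, 78]
t=6: [105, 102, 91, 81, 76, 103, 96, 84, 79, 76]

Answer: [105, 102, 91, 81, 76, 103, 96, 84, 79, 76]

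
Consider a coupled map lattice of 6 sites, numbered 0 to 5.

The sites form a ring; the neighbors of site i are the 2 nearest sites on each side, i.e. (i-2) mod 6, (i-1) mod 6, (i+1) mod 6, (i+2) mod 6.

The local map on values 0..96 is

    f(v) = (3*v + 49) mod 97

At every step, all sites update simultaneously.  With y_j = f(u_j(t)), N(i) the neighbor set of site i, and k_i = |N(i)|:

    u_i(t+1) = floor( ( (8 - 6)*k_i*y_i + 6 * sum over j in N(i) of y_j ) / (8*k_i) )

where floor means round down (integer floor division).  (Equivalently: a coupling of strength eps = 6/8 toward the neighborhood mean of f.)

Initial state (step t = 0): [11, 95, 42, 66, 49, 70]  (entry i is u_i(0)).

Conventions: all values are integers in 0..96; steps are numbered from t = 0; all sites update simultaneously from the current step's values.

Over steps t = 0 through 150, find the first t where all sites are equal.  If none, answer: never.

Answer: 17
Key observation: Synchronization is absorbing here: once all sites are equal they stay equal, and step 17 is the first all-equal step.

Derivation:
t=0: [11, 95, 42, 66, 49, 70]  (not all equal)
t=1: [55, 62, 53, 48, 52, 50]  (not all equal)
t=2: [18, 35, 35, 37, 28, 32]  (not all equal)
t=3: [38, 46, 44, 52, 41, 42]  (not all equal)
t=4: [77, 67, 66, 64, 63, 64]  (not all equal)
t=5: [59, 57, 56, 49, 54, 55]  (not all equal)
t=6: [24, 20, 20, 16, 18, 19]  (not all equal)
t=7: [13, 11, 10, 7, 9, 10]  (not all equal)
t=8: [81, 79, 79, 76, 78, 79]  (not all equal)
t=9: [68, 73, 72, 89, 72, 72]  (not all equal)
t=10: [68, 60, 60, 60, 60, 60]  (not all equal)
t=11: [41, 39, 39, 35, 39, 39]  (not all equal)
t=12: [70, 67, 67, 66, 67, 67]  (not all equal)
t=13: [58, 57, 57, 55, 57, 57]  (not all equal)
t=14: [26, 25, 25, 24, 25, 25]  (not all equal)
t=15: [27, 27, 27, 26, 27, 27]  (not all equal)
t=16: [33, 32, 32, 32, 32, 32]  (not all equal)
t=17: [48, 48, 48, 48, 48, 48]  (all equal)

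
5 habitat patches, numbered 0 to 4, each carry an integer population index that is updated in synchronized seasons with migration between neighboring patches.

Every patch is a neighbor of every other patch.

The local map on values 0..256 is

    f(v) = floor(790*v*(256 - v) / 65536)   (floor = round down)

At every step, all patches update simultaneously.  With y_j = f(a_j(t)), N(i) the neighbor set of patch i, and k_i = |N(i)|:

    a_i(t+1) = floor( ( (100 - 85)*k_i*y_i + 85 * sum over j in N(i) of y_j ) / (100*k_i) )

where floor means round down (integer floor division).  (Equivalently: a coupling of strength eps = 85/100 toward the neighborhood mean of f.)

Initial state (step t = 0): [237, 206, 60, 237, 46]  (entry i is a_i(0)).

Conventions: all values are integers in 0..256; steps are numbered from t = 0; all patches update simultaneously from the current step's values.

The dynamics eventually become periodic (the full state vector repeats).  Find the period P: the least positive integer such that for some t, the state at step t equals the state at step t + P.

Simulating step by step:
t=0: [237, 206, 60, 237, 46]
t=1: [100, 96, 95, 100, 96]
t=2: [185, 186, 186, 185, 186]
t=3: [156, 156, 156, 156, 156]
t=4: [188, 188, 188, 188, 188]
t=5: [154, 154, 154, 154, 154]
t=6: [189, 189, 189, 189, 189]
t=7: [152, 152, 152, 152, 152]
t=8: [190, 190, 190, 190, 190]
t=9: [151, 151, 151, 151, 151]
t=10: [191, 191, 191, 191, 191]
t=11: [149, 149, 149, 149, 149]
t=12: [192, 192, 192, 192, 192]
t=13: [148, 148, 148, 148, 148]
t=14: [192, 192, 192, 192, 192]

Answer: 2
Key observation: The state at step 12, [192, 192, 192, 192, 192], reappears at step 14 — and no state repeats earlier — so the cycle the system enters has period 2.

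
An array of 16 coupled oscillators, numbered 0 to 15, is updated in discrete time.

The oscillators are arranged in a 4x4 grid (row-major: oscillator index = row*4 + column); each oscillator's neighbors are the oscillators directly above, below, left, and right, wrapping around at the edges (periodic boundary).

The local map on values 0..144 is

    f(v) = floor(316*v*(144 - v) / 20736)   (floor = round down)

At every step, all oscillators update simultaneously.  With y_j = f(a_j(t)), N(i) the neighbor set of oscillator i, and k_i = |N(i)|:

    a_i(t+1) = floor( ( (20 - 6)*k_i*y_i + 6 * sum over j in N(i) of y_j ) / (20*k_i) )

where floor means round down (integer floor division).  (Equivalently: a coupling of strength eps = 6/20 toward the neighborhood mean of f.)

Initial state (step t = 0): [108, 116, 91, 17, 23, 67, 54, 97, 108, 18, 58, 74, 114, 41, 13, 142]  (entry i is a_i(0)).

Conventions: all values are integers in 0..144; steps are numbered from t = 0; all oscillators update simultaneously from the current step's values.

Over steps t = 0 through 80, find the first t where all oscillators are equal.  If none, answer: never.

Answer: 4
Key observation: Synchronization is absorbing here: once all oscillators are equal they stay equal, and step 4 is the first all-equal step.

Derivation:
t=0: [108, 116, 91, 17, 23, 67, 54, 97, 108, 18, 58, 74, 114, 41, 13, 142]  (not all equal)
t=1: [54, 54, 64, 37, 49, 69, 74, 65, 56, 44, 69, 70, 50, 56, 33, 16]  (not all equal)
t=2: [72, 74, 74, 61, 71, 76, 78, 76, 73, 69, 75, 74, 68, 72, 58, 41]  (not all equal)
t=3: [78, 78, 77, 76, 78, 78, 78, 77, 78, 78, 77, 76, 77, 78, 75, 67]  (not all equal)
t=4: [78, 78, 78, 78, 78, 78, 78, 78, 78, 78, 78, 78, 78, 78, 78, 78]  (all equal)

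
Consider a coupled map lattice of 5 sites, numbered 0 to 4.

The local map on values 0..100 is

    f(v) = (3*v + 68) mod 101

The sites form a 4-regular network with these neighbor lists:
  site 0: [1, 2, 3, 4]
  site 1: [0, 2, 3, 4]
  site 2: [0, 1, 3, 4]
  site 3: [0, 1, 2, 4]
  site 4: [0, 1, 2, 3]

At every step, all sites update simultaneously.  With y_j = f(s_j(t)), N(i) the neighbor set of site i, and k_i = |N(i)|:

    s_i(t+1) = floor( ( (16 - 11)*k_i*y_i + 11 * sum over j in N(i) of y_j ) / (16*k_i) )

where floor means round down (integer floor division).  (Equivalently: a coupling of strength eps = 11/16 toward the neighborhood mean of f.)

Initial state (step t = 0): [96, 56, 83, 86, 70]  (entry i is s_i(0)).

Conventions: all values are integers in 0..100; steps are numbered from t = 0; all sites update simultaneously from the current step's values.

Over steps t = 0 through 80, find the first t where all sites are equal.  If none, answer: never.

Simulating step by step:
t=0: [96, 56, 83, 86, 70]  (not all equal)
t=1: [41, 39, 36, 37, 45]  (not all equal)
t=2: [69, 68, 66, 67, 56]  (not all equal)
t=3: [63, 62, 61, 62, 57]  (not all equal)
t=4: [49, 49, 49, 49, 47]  (not all equal)
t=5: [11, 11, 11, 11, 11]  (all equal)

Answer: 5
Key observation: Synchronization is absorbing here: once all sites are equal they stay equal, and step 5 is the first all-equal step.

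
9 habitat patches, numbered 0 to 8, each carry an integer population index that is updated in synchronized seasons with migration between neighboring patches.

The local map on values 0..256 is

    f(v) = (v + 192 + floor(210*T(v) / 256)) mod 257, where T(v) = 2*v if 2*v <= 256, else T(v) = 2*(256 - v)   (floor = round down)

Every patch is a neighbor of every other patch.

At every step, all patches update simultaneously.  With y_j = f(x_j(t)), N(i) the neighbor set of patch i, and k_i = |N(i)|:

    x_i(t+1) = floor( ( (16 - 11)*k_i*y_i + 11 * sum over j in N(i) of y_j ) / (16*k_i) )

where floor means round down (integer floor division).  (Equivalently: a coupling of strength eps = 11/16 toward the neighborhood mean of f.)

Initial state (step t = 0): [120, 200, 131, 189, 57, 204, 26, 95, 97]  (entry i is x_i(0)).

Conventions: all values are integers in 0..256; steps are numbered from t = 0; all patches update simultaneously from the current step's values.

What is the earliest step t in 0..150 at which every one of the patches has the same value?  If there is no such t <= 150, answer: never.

Answer: never
Key observation: The state at step 5 reappears at step 6 — the system is in a cycle of period 1 from step 5 on.  No step 0..6 is synchronized, and the cycle repeats forever, so no step up to 150 (or ever) has all patches equal.

Derivation:
t=0: [120, 200, 131, 189, 57, 204, 26, 95, 97]  (not all equal)
t=1: [178, 172, 124, 174, 140, 172, 122, 163, 164]  (not all equal)
t=2: [181, 182, 128, 182, 129, 182, 127, 184, 183]  (not all equal)
t=3: [180, 180, 130, 180, 129, 180, 129, 180, 180]  (not all equal)
t=4: [181, 181, 130, 181, 130, 181, 130, 181, 181]  (not all equal)
t=5: [180, 180, 130, 180, 130, 180, 130, 180, 180]  (not all equal)
t=6: [180, 180, 130, 180, 130, 180, 130, 180, 180]  (not all equal)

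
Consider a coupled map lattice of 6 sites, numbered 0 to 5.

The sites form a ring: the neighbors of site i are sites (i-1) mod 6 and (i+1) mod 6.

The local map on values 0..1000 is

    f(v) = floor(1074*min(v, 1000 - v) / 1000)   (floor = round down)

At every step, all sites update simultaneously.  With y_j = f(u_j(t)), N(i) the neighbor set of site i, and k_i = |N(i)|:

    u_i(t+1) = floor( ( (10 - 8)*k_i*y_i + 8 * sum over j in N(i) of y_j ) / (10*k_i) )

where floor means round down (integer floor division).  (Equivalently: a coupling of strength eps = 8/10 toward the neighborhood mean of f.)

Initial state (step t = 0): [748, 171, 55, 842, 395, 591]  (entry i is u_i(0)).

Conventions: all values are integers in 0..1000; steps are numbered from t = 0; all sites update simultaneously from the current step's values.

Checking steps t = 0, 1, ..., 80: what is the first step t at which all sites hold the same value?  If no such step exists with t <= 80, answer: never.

Simulating step by step:
t=0: [748, 171, 55, 842, 395, 591]  (not all equal)
t=1: [302, 168, 152, 227, 328, 365]  (not all equal)
t=2: [293, 230, 201, 254, 324, 348]  (not all equal)
t=3: [310, 261, 250, 279, 327, 339]  (not all equal)
t=4: [324, 296, 285, 307, 335, 346]  (not all equal)
t=5: [344, 324, 319, 331, 351, 356]  (not all equal)
t=6: [365, 353, 349, 358, 370, 374]  (not all equal)
t=7: [390, 382, 380, 385, 393, 395]  (not all equal)
t=8: [417, 412, 410, 414, 419, 420]  (not all equal)
t=9: [446, 443, 442, 444, 448, 449]  (not all equal)
t=10: [478, 476, 475, 477, 479, 480]  (not all equal)
t=11: [513, 511, 511, 512, 513, 513]  (not all equal)
t=12: [523, 524, 524, 524, 523, 523]  (not all equal)
t=13: [511, 511, 511, 511, 511, 512]  (not all equal)
t=14: [524, 525, 525, 525, 524, 524]  (not all equal)
t=15: [510, 510, 510, 510, 510, 511]  (not all equal)
t=16: [525, 526, 526, 526, 525, 525]  (not all equal)
t=17: [509, 509, 509, 509, 509, 510]  (not all equal)
t=18: [526, 527, 527, 527, 526, 526]  (not all equal)
t=19: [508, 508, 508, 508, 508, 509]  (not all equal)
t=20: [527, 528, 528, 528, 527, 527]  (not all equal)
t=21: [507, 506, 506, 506, 507, 508]  (not all equal)
t=22: [529, 529, 530, 529, 529, 528]  (not all equal)
t=23: [505, 504, 504, 504, 505, 505]  (not all equal)
t=24: [531, 531, 532, 531, 531, 531]  (not all equal)
t=25: [503, 502, 502, 502, 503, 503]  (not all equal)
t=26: [533, 533, 534, 533, 533, 533]  (not all equal)
t=27: [501, 500, 500, 500, 501, 501]  (not all equal)
t=28: [535, 536, 537, 536, 535, 535]  (not all equal)
t=29: [498, 498, 497, 498, 498, 499]  (not all equal)
t=30: [534, 533, 533, 533, 534, 534]  (not all equal)
t=31: [500, 500, 501, 500, 500, 500]  (not all equal)
t=32: [537, 536, 536, 536, 537, 537]  (not all equal)
t=33: [497, 497, 498, 497, 497, 497]  (not all equal)
t=34: [533, 533, 533, 533, 533, 533]  (all equal)

Answer: 34
Key observation: Synchronization is absorbing here: once all sites are equal they stay equal, and step 34 is the first all-equal step.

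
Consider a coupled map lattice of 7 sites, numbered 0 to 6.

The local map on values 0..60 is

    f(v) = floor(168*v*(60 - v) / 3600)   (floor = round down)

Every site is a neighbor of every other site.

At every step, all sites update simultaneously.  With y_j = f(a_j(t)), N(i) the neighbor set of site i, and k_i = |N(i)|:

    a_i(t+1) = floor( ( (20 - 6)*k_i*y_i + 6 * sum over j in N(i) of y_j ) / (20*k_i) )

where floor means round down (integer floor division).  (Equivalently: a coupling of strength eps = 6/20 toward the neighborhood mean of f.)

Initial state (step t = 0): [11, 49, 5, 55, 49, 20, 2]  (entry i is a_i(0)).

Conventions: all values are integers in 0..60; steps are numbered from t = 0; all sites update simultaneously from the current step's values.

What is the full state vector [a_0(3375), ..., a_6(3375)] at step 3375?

Answer: [39, 39, 39, 39, 39, 39, 39]
Key observation: The state at step 5, [39, 39, 39, 39, 39, 39, 39], reappears at step 7: the system is in a cycle of period 2 from step 5 on.  Therefore the state at step 3375 equals the state at step 5 + ((3375 - 5) mod 2) = 5, which is [39, 39, 39, 39, 39, 39, 39].

Derivation:
t=0: [11, 49, 5, 55, 49, 20, 2]
t=1: [23, 23, 14, 14, 23, 31, 10]
t=2: [37, 37, 31, 31, 37, 38, 27]
t=3: [39, 39, 40, 40, 39, 39, 40]
t=4: [37, 37, 37, 37, 37, 37, 37]
t=5: [39, 39, 39, 39, 39, 39, 39]
t=6: [38, 38, 38, 38, 38, 38, 38]
t=7: [39, 39, 39, 39, 39, 39, 39]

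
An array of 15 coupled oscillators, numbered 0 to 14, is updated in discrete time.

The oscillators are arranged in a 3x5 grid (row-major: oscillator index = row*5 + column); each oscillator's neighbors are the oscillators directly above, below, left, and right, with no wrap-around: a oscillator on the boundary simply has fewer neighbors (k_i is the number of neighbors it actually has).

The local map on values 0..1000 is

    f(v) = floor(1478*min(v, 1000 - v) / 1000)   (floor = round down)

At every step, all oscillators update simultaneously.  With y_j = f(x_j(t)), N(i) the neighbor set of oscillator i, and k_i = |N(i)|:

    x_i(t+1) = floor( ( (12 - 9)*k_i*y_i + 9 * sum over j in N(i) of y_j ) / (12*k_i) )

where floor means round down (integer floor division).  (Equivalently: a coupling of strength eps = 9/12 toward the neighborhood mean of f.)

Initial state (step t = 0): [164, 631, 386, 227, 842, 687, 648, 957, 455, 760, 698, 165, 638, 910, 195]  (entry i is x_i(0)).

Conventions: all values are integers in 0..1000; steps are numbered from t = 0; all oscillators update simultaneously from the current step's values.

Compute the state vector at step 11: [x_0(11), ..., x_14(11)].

Answer: [722, 698, 664, 630, 616, 712, 693, 652, 623, 612, 701, 678, 640, 620, 611]

Derivation:
t=0: [164, 631, 386, 227, 842, 687, 648, 957, 455, 760, 698, 165, 638, 910, 195]
t=1: [438, 469, 378, 452, 316, 417, 376, 446, 333, 386, 375, 436, 243, 407, 254]
t=2: [652, 613, 644, 546, 581, 593, 628, 533, 591, 476, 611, 528, 565, 456, 532]
t=3: [568, 540, 614, 605, 670, 559, 617, 607, 664, 654, 630, 615, 675, 652, 688]
t=4: [658, 613, 603, 534, 532, 600, 606, 541, 534, 488, 594, 540, 535, 487, 499]
t=5: [562, 561, 630, 663, 701, 569, 617, 646, 698, 709, 626, 637, 690, 707, 724]
t=6: [643, 601, 553, 482, 458, 600, 581, 508, 464, 431, 577, 528, 487, 436, 425]
t=7: [574, 598, 672, 683, 674, 590, 643, 684, 681, 656, 639, 665, 696, 669, 637]
t=8: [606, 558, 503, 476, 486, 573, 536, 478, 480, 499, 545, 501, 475, 486, 507]
t=9: [627, 663, 699, 716, 719, 642, 682, 707, 714, 723, 681, 699, 715, 714, 727]
t=10: [522, 490, 448, 425, 414, 505, 474, 437, 421, 412, 482, 451, 430, 417, 412]
t=11: [722, 698, 664, 630, 616, 712, 693, 652, 623, 612, 701, 678, 640, 620, 611]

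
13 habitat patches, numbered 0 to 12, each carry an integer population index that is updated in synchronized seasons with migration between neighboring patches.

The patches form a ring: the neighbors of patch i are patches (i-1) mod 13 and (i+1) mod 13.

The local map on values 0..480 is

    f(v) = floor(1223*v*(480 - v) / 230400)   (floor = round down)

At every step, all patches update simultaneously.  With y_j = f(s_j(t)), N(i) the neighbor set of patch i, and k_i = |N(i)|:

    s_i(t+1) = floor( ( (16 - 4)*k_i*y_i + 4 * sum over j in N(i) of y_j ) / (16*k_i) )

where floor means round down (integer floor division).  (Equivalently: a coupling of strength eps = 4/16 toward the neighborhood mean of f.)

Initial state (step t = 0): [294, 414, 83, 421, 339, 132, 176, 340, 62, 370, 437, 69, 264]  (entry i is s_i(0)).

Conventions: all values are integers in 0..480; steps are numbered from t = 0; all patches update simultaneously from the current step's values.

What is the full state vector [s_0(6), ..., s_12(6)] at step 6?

Answer: [291, 290, 290, 290, 291, 291, 292, 291, 291, 290, 290, 290, 290]

Derivation:
t=0: [294, 414, 83, 421, 339, 132, 176, 340, 62, 370, 437, 69, 264]
t=1: [273, 166, 165, 151, 236, 249, 274, 241, 161, 191, 120, 162, 281]
t=2: [295, 278, 273, 269, 299, 304, 300, 300, 278, 282, 242, 270, 293]
t=3: [290, 297, 299, 299, 288, 284, 285, 287, 296, 297, 303, 299, 291]
t=4: [291, 288, 287, 287, 292, 294, 294, 293, 289, 287, 284, 287, 290]
t=5: [291, 292, 293, 293, 291, 290, 290, 290, 292, 294, 294, 293, 292]
t=6: [291, 290, 290, 290, 291, 291, 292, 291, 291, 290, 290, 290, 290]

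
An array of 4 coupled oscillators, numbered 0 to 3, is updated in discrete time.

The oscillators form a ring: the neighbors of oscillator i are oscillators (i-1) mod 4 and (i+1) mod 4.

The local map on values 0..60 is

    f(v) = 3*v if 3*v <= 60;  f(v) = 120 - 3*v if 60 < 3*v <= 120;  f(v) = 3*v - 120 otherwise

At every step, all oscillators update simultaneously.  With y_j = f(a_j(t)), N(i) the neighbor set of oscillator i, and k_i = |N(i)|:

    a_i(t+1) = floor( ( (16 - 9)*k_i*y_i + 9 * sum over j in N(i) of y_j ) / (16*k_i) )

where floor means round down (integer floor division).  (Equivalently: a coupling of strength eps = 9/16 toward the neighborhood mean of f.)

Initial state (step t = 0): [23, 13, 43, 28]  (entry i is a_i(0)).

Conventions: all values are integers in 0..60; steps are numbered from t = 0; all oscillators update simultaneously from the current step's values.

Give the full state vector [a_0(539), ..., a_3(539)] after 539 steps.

Simulating step by step:
t=0: [23, 13, 43, 28]
t=1: [43, 33, 25, 32]
t=2: [16, 24, 32, 25]
t=3: [47, 41, 36, 39]
t=4: [10, 10, 6, 10]
t=5: [30, 26, 24, 26]
t=6: [36, 40, 44, 40]
t=7: [5, 6, 5, 6]
t=8: [16, 16, 16, 16]
t=9: [48, 48, 48, 48]
t=10: [24, 24, 24, 24]
t=11: [48, 48, 48, 48]

Answer: [48, 48, 48, 48]
Key observation: The state at step 9, [48, 48, 48, 48], reappears at step 11: the system is in a cycle of period 2 from step 9 on.  Therefore the state at step 539 equals the state at step 9 + ((539 - 9) mod 2) = 9, which is [48, 48, 48, 48].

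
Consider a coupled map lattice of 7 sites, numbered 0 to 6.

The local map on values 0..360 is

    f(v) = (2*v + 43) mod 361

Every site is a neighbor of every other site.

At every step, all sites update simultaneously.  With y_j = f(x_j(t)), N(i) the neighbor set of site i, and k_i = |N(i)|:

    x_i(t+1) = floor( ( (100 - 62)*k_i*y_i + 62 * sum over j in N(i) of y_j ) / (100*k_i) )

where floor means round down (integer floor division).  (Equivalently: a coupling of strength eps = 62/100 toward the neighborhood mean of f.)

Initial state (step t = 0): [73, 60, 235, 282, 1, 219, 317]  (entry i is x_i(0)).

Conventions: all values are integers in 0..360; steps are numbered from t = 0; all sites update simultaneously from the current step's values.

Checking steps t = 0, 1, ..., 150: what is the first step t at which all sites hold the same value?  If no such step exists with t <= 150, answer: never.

Answer: 11
Key observation: Synchronization is absorbing here: once all sites are equal they stay equal, and step 11 is the first all-equal step.

Derivation:
t=0: [73, 60, 235, 282, 1, 219, 317]  (not all equal)
t=1: [179, 172, 169, 195, 139, 160, 214]  (not all equal)
t=2: [72, 68, 66, 80, 149, 61, 91]  (not all equal)
t=3: [204, 201, 200, 208, 246, 198, 214]  (not all equal)
t=4: [98, 97, 96, 101, 122, 95, 104]  (not all equal)
t=5: [244, 244, 243, 246, 257, 242, 247]  (not all equal)
t=6: [173, 173, 172, 174, 180, 171, 174]  (not all equal)
t=7: [29, 29, 28, 29, 33, 28, 29]  (not all equal)
t=8: [101, 101, 100, 101, 103, 100, 101]  (not all equal)
t=9: [245, 245, 244, 245, 246, 244, 245]  (not all equal)
t=10: [171, 171, 171, 171, 172, 171, 171]  (not all equal)
t=11: [24, 24, 24, 24, 24, 24, 24]  (all equal)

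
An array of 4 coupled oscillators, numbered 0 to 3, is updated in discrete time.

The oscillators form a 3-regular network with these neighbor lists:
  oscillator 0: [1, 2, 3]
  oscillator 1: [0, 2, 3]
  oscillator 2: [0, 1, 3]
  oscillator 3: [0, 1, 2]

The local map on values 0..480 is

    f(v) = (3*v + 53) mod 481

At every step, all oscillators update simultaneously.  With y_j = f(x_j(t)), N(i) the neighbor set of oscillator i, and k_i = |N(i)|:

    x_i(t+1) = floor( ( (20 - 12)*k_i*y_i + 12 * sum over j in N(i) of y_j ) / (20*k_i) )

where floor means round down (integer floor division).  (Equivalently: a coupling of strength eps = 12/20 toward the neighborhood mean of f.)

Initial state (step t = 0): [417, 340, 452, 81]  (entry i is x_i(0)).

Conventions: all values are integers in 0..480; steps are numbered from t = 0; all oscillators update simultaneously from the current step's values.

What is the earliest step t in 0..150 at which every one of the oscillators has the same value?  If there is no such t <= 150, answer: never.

Simulating step by step:
t=0: [417, 340, 452, 81]  (not all equal)
t=1: [307, 261, 328, 298]  (not all equal)
t=2: [184, 252, 196, 274]  (not all equal)
t=3: [226, 266, 233, 280]  (not all equal)
t=4: [310, 334, 314, 343]  (not all equal)
t=5: [57, 72, 60, 77]  (not all equal)
t=6: [246, 255, 248, 258]  (not all equal)
t=7: [323, 329, 325, 331]  (not all equal)
t=8: [69, 73, 70, 74]  (not all equal)
t=9: [266, 268, 266, 269]  (not all equal)
t=10: [373, 374, 373, 374]  (not all equal)
t=11: [211, 211, 211, 211]  (all equal)

Answer: 11
Key observation: Synchronization is absorbing here: once all oscillators are equal they stay equal, and step 11 is the first all-equal step.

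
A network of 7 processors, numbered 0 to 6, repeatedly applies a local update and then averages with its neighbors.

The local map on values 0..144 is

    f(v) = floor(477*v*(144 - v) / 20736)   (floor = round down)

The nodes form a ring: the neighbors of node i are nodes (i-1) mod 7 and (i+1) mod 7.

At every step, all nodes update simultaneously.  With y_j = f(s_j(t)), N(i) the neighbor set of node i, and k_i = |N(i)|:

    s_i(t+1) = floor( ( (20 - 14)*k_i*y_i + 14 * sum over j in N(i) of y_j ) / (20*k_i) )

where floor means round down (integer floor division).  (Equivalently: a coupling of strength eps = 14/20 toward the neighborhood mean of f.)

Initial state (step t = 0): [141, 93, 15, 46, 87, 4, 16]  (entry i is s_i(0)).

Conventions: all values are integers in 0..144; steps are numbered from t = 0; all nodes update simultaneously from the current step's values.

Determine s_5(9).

Simulating step by step:
t=0: [141, 93, 15, 46, 87, 4, 16]
t=1: [57, 51, 87, 86, 74, 59, 21]
t=2: [93, 112, 112, 115, 115, 96, 97]
t=3: [97, 91, 79, 78, 86, 94, 106]
t=4: [101, 110, 115, 116, 113, 104, 101]
t=5: [94, 87, 78, 76, 83, 91, 97]
t=6: [108, 113, 116, 117, 114, 110, 107]
t=7: [86, 81, 75, 74, 78, 84, 88]
t=8: [114, 116, 118, 118, 117, 115, 114]
t=9: [76, 74, 71, 70, 72, 75, 77]

Answer: s_5(9) = 75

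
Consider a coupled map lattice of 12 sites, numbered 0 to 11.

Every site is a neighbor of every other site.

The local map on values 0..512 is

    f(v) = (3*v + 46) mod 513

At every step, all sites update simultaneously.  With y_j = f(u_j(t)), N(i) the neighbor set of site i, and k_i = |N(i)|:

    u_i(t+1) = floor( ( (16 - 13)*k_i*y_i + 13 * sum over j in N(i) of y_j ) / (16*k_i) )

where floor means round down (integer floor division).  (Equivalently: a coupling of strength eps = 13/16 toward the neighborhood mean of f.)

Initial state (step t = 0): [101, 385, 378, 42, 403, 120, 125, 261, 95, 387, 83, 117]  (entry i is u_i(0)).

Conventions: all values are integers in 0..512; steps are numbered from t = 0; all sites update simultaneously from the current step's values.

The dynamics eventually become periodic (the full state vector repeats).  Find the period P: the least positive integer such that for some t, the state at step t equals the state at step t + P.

Simulating step by step:
t=0: [101, 385, 378, 42, 403, 120, 125, 261, 95, 387, 83, 117]
t=1: [292, 272, 270, 272, 279, 299, 300, 288, 290, 273, 286, 298]
t=2: [390, 383, 382, 383, 385, 392, 392, 388, 389, 383, 388, 392]
t=3: [182, 180, 179, 180, 180, 183, 183, 182, 182, 180, 182, 183]
t=4: [77, 76, 76, 76, 76, 77, 77, 77, 77, 76, 77, 77]
t=5: [275, 275, 275, 275, 275, 275, 275, 275, 275, 275, 275, 275]
t=6: [358, 358, 358, 358, 358, 358, 358, 358, 358, 358, 358, 358]
t=7: [94, 94, 94, 94, 94, 94, 94, 94, 94, 94, 94, 94]
t=8: [328, 328, 328, 328, 328, 328, 328, 328, 328, 328, 328, 328]
t=9: [4, 4, 4, 4, 4, 4, 4, 4, 4, 4, 4, 4]
t=10: [58, 58, 58, 58, 58, 58, 58, 58, 58, 58, 58, 58]
t=11: [220, 220, 220, 220, 220, 220, 220, 220, 220, 220, 220, 220]
t=12: [193, 193, 193, 193, 193, 193, 193, 193, 193, 193, 193, 193]
t=13: [112, 112, 112, 112, 112, 112, 112, 112, 112, 112, 112, 112]
t=14: [382, 382, 382, 382, 382, 382, 382, 382, 382, 382, 382, 382]
t=15: [166, 166, 166, 166, 166, 166, 166, 166, 166, 166, 166, 166]
t=16: [31, 31, 31, 31, 31, 31, 31, 31, 31, 31, 31, 31]
t=17: [139, 139, 139, 139, 139, 139, 139, 139, 139, 139, 139, 139]
t=18: [463, 463, 463, 463, 463, 463, 463, 463, 463, 463, 463, 463]
t=19: [409, 409, 409, 409, 409, 409, 409, 409, 409, 409, 409, 409]
t=20: [247, 247, 247, 247, 247, 247, 247, 247, 247, 247, 247, 247]
t=21: [274, 274, 274, 274, 274, 274, 274, 274, 274, 274, 274, 274]
t=22: [355, 355, 355, 355, 355, 355, 355, 355, 355, 355, 355, 355]
t=23: [85, 85, 85, 85, 85, 85, 85, 85, 85, 85, 85, 85]
t=24: [301, 301, 301, 301, 301, 301, 301, 301, 301, 301, 301, 301]
t=25: [436, 436, 436, 436, 436, 436, 436, 436, 436, 436, 436, 436]
t=26: [328, 328, 328, 328, 328, 328, 328, 328, 328, 328, 328, 328]

Answer: 18
Key observation: The state at step 8, [328, 328, 328, 328, 328, 328, 328, 328, 328, 328, 328, 328], reappears at step 26 — and no state repeats earlier — so the cycle the system enters has period 18.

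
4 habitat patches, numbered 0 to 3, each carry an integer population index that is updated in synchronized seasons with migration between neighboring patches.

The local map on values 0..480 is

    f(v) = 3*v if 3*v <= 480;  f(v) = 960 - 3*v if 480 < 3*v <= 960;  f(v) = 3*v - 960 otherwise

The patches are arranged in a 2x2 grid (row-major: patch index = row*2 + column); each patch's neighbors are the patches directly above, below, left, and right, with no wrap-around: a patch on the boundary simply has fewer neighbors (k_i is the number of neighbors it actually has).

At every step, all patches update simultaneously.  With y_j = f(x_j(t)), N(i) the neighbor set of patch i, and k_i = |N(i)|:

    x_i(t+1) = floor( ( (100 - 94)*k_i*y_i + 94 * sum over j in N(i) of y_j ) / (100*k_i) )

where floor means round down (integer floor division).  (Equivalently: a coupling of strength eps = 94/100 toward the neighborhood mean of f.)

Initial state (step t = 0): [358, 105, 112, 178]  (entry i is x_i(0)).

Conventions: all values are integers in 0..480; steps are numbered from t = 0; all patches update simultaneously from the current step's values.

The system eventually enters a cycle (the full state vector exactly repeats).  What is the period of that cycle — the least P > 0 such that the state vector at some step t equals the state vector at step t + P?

Simulating step by step:
t=0: [358, 105, 112, 178]
t=1: [312, 272, 273, 331]
t=2: [135, 35, 35, 135]
t=3: [123, 387, 387, 123]
t=4: [211, 358, 358, 211]
t=5: [126, 314, 314, 126]
t=6: [39, 356, 356, 39]
t=7: [108, 116, 116, 108]
t=8: [346, 325, 325, 346]
t=9: [18, 74, 74, 18]
t=10: [211, 64, 64, 211]
t=11: [200, 318, 318, 200]
t=12: [27, 338, 338, 27]
t=13: [55, 79, 79, 55]
t=14: [232, 169, 169, 232]
t=15: [441, 275, 275, 441]
t=16: [148, 349, 349, 148]
t=17: [108, 422, 422, 108]
t=18: [307, 322, 322, 307]
t=19: [7, 37, 37, 7]
t=20: [105, 26, 26, 105]
t=21: [92, 300, 300, 92]
t=22: [72, 263, 263, 72]
t=23: [173, 213, 213, 173]
t=24: [328, 433, 433, 328]
t=25: [320, 42, 42, 320]
t=26: [118, 7, 7, 118]
t=27: [40, 334, 334, 40]
t=28: [46, 115, 115, 46]
t=29: [332, 150, 150, 332]
t=30: [425, 60, 60, 425]
t=31: [188, 306, 306, 188]
t=32: [63, 374, 374, 63]
t=33: [163, 187, 187, 163]
t=34: [403, 466, 466, 403]
t=35: [426, 260, 260, 426]
t=36: [188, 309, 309, 188]
t=37: [54, 374, 374, 54]
t=38: [162, 162, 162, 162]
t=39: [474, 474, 474, 474]
t=40: [462, 462, 462, 462]
t=41: [426, 426, 426, 426]
t=42: [318, 318, 318, 318]
t=43: [6, 6, 6, 6]
t=44: [18, 18, 18, 18]
t=45: [54, 54, 54, 54]
t=46: [162, 162, 162, 162]

Answer: 8
Key observation: The state at step 38, [162, 162, 162, 162], reappears at step 46 — and no state repeats earlier — so the cycle the system enters has period 8.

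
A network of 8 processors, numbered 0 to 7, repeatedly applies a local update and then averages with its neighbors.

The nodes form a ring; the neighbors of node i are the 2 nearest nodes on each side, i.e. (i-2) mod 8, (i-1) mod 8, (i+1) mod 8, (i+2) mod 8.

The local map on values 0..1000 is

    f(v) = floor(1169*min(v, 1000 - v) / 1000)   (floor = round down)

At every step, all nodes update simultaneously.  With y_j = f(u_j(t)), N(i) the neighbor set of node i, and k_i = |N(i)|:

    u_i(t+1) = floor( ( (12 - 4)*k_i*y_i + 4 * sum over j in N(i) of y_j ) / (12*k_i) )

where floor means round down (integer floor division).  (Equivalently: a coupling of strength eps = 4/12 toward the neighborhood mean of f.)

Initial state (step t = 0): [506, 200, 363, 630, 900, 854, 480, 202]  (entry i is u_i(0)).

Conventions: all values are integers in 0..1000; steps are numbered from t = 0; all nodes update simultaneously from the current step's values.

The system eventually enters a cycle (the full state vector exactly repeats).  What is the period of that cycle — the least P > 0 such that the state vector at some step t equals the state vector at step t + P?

Answer: 4
Key observation: The state at step 33, [578, 578, 578, 578, 578, 578, 578, 578], reappears at step 37 — and no state repeats earlier — so the cycle the system enters has period 4.

Derivation:
t=0: [506, 200, 363, 630, 900, 854, 480, 202]
t=1: [505, 294, 395, 366, 209, 225, 465, 285]
t=2: [525, 378, 440, 393, 303, 304, 480, 365]
t=3: [531, 456, 493, 444, 393, 386, 514, 443]
t=4: [548, 535, 555, 514, 482, 472, 543, 519]
t=5: [531, 543, 530, 560, 556, 552, 539, 554]
t=6: [543, 533, 542, 519, 523, 523, 534, 525]
t=7: [537, 545, 539, 557, 554, 556, 546, 551]
t=8: [537, 530, 534, 520, 522, 520, 528, 526]
t=9: [543, 549, 546, 558, 556, 559, 551, 552]
t=10: [531, 526, 528, 518, 519, 516, 523, 523]
t=11: [550, 554, 552, 561, 561, 563, 557, 556]
t=12: [524, 520, 521, 514, 513, 511, 517, 518]
t=13: [557, 561, 560, 567, 567, 569, 564, 563]
t=14: [515, 512, 512, 507, 506, 504, 509, 510]
t=15: [567, 570, 570, 575, 576, 577, 573, 572]
t=16: [504, 501, 501, 496, 495, 495, 498, 500]
t=17: [580, 582, 581, 579, 578, 578, 581, 582]
t=18: [489, 488, 489, 491, 492, 492, 489, 488]
t=19: [570, 570, 571, 572, 574, 574, 571, 570]
t=20: [501, 501, 500, 499, 497, 498, 500, 501]
t=21: [583, 583, 583, 582, 581, 582, 583, 583]
t=22: [487, 487, 487, 487, 488, 487, 487, 487]
t=23: [569, 569, 569, 569, 569, 569, 569, 569]
t=24: [503, 503, 503, 503, 503, 503, 503, 503]
t=25: [580, 580, 580, 580, 580, 580, 580, 580]
t=26: [490, 490, 490, 490, 490, 490, 490, 490]
t=27: [572, 572, 572, 572, 572, 572, 572, 572]
t=28: [500, 500, 500, 500, 500, 500, 500, 500]
t=29: [584, 584, 584, 584, 584, 584, 584, 584]
t=30: [486, 486, 486, 486, 486, 486, 486, 486]
t=31: [568, 568, 568, 568, 568, 568, 568, 568]
t=32: [505, 505, 505, 505, 505, 505, 505, 505]
t=33: [578, 578, 578, 578, 578, 578, 578, 578]
t=34: [493, 493, 493, 493, 493, 493, 493, 493]
t=35: [576, 576, 576, 576, 576, 576, 576, 576]
t=36: [495, 495, 495, 495, 495, 495, 495, 495]
t=37: [578, 578, 578, 578, 578, 578, 578, 578]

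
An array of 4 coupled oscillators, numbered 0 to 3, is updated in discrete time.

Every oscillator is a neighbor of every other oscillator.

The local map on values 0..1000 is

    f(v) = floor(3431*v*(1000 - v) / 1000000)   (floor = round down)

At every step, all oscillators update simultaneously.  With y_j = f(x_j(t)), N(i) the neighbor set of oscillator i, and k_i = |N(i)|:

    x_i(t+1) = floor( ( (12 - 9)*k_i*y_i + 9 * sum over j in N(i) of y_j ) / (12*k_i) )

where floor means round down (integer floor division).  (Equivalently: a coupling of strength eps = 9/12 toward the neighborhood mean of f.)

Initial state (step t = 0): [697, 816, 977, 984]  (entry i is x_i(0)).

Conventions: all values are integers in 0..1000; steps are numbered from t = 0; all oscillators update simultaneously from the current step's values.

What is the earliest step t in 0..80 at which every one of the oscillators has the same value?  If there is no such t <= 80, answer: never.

Answer: 1
Key observation: Synchronization is absorbing here: once all oscillators are equal they stay equal, and step 1 is the first all-equal step.

Derivation:
t=0: [697, 816, 977, 984]  (not all equal)
t=1: [342, 342, 342, 342]  (all equal)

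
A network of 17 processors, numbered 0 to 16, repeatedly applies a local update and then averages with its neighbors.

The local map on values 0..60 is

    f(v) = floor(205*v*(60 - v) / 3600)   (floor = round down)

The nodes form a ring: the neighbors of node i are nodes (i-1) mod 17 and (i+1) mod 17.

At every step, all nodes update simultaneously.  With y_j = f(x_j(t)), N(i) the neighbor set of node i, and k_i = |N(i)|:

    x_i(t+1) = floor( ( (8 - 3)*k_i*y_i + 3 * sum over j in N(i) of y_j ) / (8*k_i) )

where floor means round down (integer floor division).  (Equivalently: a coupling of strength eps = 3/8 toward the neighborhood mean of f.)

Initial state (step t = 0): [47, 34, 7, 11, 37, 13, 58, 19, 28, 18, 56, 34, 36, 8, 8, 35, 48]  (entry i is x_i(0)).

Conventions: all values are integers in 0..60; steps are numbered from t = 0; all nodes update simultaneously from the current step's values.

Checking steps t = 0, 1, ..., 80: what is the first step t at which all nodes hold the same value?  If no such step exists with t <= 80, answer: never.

Answer: never
Key observation: The state at step 12 reappears at step 16 — the system is in a cycle of period 4 from step 12 on.  No step 0..16 is synchronized, and the cycle repeats forever, so no step up to 80 (or ever) has all nodes equal.

Derivation:
t=0: [47, 34, 7, 11, 37, 13, 58, 19, 28, 18, 56, 34, 36, 8, 8, 35, 48]  (not all equal)
t=1: [36, 41, 28, 31, 42, 31, 18, 38, 48, 38, 24, 42, 44, 27, 27, 40, 35]  (not all equal)
t=2: [48, 46, 49, 49, 46, 48, 45, 43, 37, 44, 47, 43, 42, 48, 49, 46, 48]  (not all equal)
t=3: [32, 34, 31, 31, 34, 33, 37, 41, 45, 40, 36, 40, 40, 33, 31, 34, 32]  (not all equal)
t=4: [50, 50, 50, 50, 50, 49, 47, 43, 40, 44, 47, 45, 45, 49, 50, 50, 50]  (not all equal)
t=5: [28, 28, 28, 28, 28, 30, 34, 40, 43, 39, 35, 37, 36, 31, 28, 28, 28]  (not all equal)
t=6: [51, 51, 51, 51, 51, 50, 49, 45, 42, 45, 48, 48, 49, 50, 51, 51, 51]  (not all equal)
t=7: [26, 26, 26, 26, 26, 28, 31, 37, 41, 37, 33, 31, 30, 28, 26, 26, 26]  (not all equal)
t=8: [50, 50, 50, 50, 50, 50, 50, 47, 45, 47, 49, 50, 51, 50, 50, 50, 50]  (not all equal)
t=9: [28, 28, 28, 28, 28, 28, 29, 33, 36, 34, 30, 28, 26, 27, 28, 28, 28]  (not all equal)
t=10: [51, 51, 51, 51, 51, 51, 50, 50, 49, 50, 50, 50, 50, 50, 50, 51, 51]  (not all equal)
t=11: [26, 26, 26, 26, 26, 26, 27, 28, 29, 28, 28, 28, 28, 28, 27, 26, 26]  (not all equal)
t=12: [50, 50, 50, 50, 50, 50, 50, 50, 51, 51, 51, 51, 51, 50, 50, 50, 50]  (not all equal)
t=13: [28, 28, 28, 28, 28, 28, 28, 27, 26, 26, 26, 26, 26, 27, 28, 28, 28]  (not all equal)
t=14: [51, 51, 51, 51, 51, 51, 50, 50, 50, 50, 50, 50, 50, 50, 50, 51, 51]  (not all equal)
t=15: [26, 26, 26, 26, 26, 26, 27, 28, 28, 28, 28, 28, 28, 28, 27, 26, 26]  (not all equal)
t=16: [50, 50, 50, 50, 50, 50, 50, 50, 51, 51, 51, 51, 51, 50, 50, 50, 50]  (not all equal)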